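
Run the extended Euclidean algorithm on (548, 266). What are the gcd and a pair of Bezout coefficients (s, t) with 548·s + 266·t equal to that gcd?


Euclidean algorithm on (548, 266) — divide until remainder is 0:
  548 = 2 · 266 + 16
  266 = 16 · 16 + 10
  16 = 1 · 10 + 6
  10 = 1 · 6 + 4
  6 = 1 · 4 + 2
  4 = 2 · 2 + 0
gcd(548, 266) = 2.
Track Bezout coefficients alongside the remainders: start with r₀ = 548 = a·1 + b·0 (s = 1, t = 0) and r₁ = 266 = a·0 + b·1 (s = 0, t = 1); each new remainder r_{k+1} = r_{k-1} − q_k·r_k inherits s_{k+1} = s_{k-1} − q_k·s_k, t_{k+1} = t_{k-1} − q_k·t_k, so r_k = a·s_k + b·t_k at every step:
  q = 2: r = 16, s = 1 − 2·0 = 1, t = 0 − 2·1 = -2  (check: 548·1 + 266·(-2) = 16)
  q = 16: r = 10, s = 0 − 16·1 = -16, t = 1 − 16·(-2) = 33  (check: 548·(-16) + 266·33 = 10)
  q = 1: r = 6, s = 1 − 1·(-16) = 17, t = -2 − 1·33 = -35  (check: 548·17 + 266·(-35) = 6)
  q = 1: r = 4, s = -16 − 1·17 = -33, t = 33 − 1·(-35) = 68  (check: 548·(-33) + 266·68 = 4)
  q = 1: r = 2, s = 17 − 1·(-33) = 50, t = -35 − 1·68 = -103  (check: 548·50 + 266·(-103) = 2)
The row with r = 2 (the gcd) gives the Bezout coefficients s = 50, t = -103.
Result: 548 · (50) + 266 · (-103) = 2.

gcd(548, 266) = 2; s = 50, t = -103 (check: 548·50 + 266·(-103) = 2).


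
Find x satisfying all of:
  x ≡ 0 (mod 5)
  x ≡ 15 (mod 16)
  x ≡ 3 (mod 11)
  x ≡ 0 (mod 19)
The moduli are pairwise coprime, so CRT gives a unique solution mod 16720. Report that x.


Product of moduli M = 5 · 16 · 11 · 19 = 16720.
Merge one congruence at a time:
  Start: x ≡ 0 (mod 5).
  Combine with x ≡ 15 (mod 16); new modulus lcm = 80.
    Write x = 0 + 5·t and substitute into x ≡ 15 (mod 16): 5·t ≡ 15 − 0 = 15 (mod 16).
    The inverse of 5 mod 16 is 13 (since 5·13 = 65 = 4·16 + 1), so t ≡ 13·15 = 195 ≡ 3 (mod 16).
    Then x = 0 + 5·3 = 15, valid modulo lcm(5, 16) = 80: x ≡ 15 (mod 80).
  Combine with x ≡ 3 (mod 11); new modulus lcm = 880.
    Write x = 15 + 80·t and substitute into x ≡ 3 (mod 11): 80·t ≡ 3 − 15 = -12 (mod 11).
    Reduce coefficients mod 11: 3·t ≡ 10 (mod 11).
    The inverse of 3 mod 11 is 4 (since 3·4 = 12 = 1·11 + 1), so t ≡ 4·10 = 40 ≡ 7 (mod 11).
    Then x = 15 + 80·7 = 575, valid modulo lcm(80, 11) = 880: x ≡ 575 (mod 880).
  Combine with x ≡ 0 (mod 19); new modulus lcm = 16720.
    Write x = 575 + 880·t and substitute into x ≡ 0 (mod 19): 880·t ≡ 0 − 575 = -575 (mod 19).
    Reduce coefficients mod 19: 6·t ≡ 14 (mod 19).
    The inverse of 6 mod 19 is 16 (since 6·16 = 96 = 5·19 + 1), so t ≡ 16·14 = 224 ≡ 15 (mod 19).
    Then x = 575 + 880·15 = 13775, valid modulo lcm(880, 19) = 16720: x ≡ 13775 (mod 16720).
Verify against each original: 13775 mod 5 = 0, 13775 mod 16 = 15, 13775 mod 11 = 3, 13775 mod 19 = 0.

x ≡ 13775 (mod 16720).


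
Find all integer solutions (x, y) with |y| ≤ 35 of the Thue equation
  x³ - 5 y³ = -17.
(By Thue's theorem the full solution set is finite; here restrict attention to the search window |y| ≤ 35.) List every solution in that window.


The equation is x³ - 5y³ = -17. For fixed y, x³ = 5·y³ − 17, so a solution requires the RHS to be a perfect cube.
Strategy: iterate y from -35 to 35, compute RHS = 5·y³ − 17, and check whether it is a (positive or negative) perfect cube.
Check small values of y:
  y = 0: RHS = -17 is not a perfect cube.
  y = 1: RHS = -12 is not a perfect cube.
  y = -1: RHS = -22 is not a perfect cube.
  y = 2: RHS = 23 is not a perfect cube.
  y = -2: RHS = -57 is not a perfect cube.
  y = 3: RHS = 118 is not a perfect cube.
  y = -3: RHS = -152 is not a perfect cube.
Continuing the search up to |y| = 35 finds no solutions either.
No (x, y) in the scanned range satisfies the equation.

No integer solutions with |y| ≤ 35.


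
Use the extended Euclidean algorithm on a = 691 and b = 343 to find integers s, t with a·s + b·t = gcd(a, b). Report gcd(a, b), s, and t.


Euclidean algorithm on (691, 343) — divide until remainder is 0:
  691 = 2 · 343 + 5
  343 = 68 · 5 + 3
  5 = 1 · 3 + 2
  3 = 1 · 2 + 1
  2 = 2 · 1 + 0
gcd(691, 343) = 1.
Track Bezout coefficients alongside the remainders: start with r₀ = 691 = a·1 + b·0 (s = 1, t = 0) and r₁ = 343 = a·0 + b·1 (s = 0, t = 1); each new remainder r_{k+1} = r_{k-1} − q_k·r_k inherits s_{k+1} = s_{k-1} − q_k·s_k, t_{k+1} = t_{k-1} − q_k·t_k, so r_k = a·s_k + b·t_k at every step:
  q = 2: r = 5, s = 1 − 2·0 = 1, t = 0 − 2·1 = -2  (check: 691·1 + 343·(-2) = 5)
  q = 68: r = 3, s = 0 − 68·1 = -68, t = 1 − 68·(-2) = 137  (check: 691·(-68) + 343·137 = 3)
  q = 1: r = 2, s = 1 − 1·(-68) = 69, t = -2 − 1·137 = -139  (check: 691·69 + 343·(-139) = 2)
  q = 1: r = 1, s = -68 − 1·69 = -137, t = 137 − 1·(-139) = 276  (check: 691·(-137) + 343·276 = 1)
The row with r = 1 (the gcd) gives the Bezout coefficients s = -137, t = 276.
Result: 691 · (-137) + 343 · (276) = 1.

gcd(691, 343) = 1; s = -137, t = 276 (check: 691·(-137) + 343·276 = 1).


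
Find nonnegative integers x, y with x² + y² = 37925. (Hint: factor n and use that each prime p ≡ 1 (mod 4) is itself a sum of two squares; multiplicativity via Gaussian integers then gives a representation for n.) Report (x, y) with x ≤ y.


Step 1: Factor n = 37925 = 5^2 · 37 · 41.
Step 2: Check the mod-4 condition on each prime factor: 5 ≡ 1 (mod 4), exponent 2; 37 ≡ 1 (mod 4), exponent 1; 41 ≡ 1 (mod 4), exponent 1.
All primes ≡ 3 (mod 4) appear to even exponent (or don't appear), so by the two-squares theorem n IS expressible as a sum of two squares.
Step 3: Build a representation. Group n = k² · m with k = 5 and m = 37 · 41 = 1517 (a product of primes ≡ 1 (mod 4)); a representation of m scales to one of n via (k·x)² + (k·y)² = k²(x² + y²). Each prime p ≡ 1 (mod 4) is itself a sum of two squares; find a² by testing p − a² for a perfect square:
  37: 37 − 1² = 36 = 6² ⇒ 37 = 1² + 6².
  41: 41 − 1² = 40, 41 − 2² = 37, 41 − 3² = 32, 41 − 4² = 25 = 5² ⇒ 41 = 4² + 5².
  Combine using the Brahmagupta–Fibonacci identity (a² + b²)(c² + d²) = (ac − bd)² + (ad + bc)² = (ac + bd)² + (ad − bc)²:
  37 · 41 = 1517: from (1² + 6²)(4² + 5²), take (1·4 − 6·5, 1·5 + 6·4) = (4 − 30, 5 + 24) = (-26, 29); dropping signs (only squares matter) gives (26, 29); check 26² + 29² = 676 + 841 = 1517 ✓.
  Scale by k = 5: (5·26, 5·29) = (130, 145).
Step 4: Order so x ≤ y and verify: 130² + 145² = 16900 + 21025 = 37925 = n. ✓

n = 37925 = 130² + 145² (one valid representation with x ≤ y).


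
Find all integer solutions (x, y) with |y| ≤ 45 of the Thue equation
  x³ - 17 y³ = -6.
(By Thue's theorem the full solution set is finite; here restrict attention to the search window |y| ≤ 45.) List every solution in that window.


The equation is x³ - 17y³ = -6. For fixed y, x³ = 17·y³ − 6, so a solution requires the RHS to be a perfect cube.
Strategy: iterate y from -45 to 45, compute RHS = 17·y³ − 6, and check whether it is a (positive or negative) perfect cube.
Check small values of y:
  y = 0: RHS = -6 is not a perfect cube.
  y = 1: RHS = 11 is not a perfect cube.
  y = -1: RHS = -23 is not a perfect cube.
  y = 2: RHS = 130 is not a perfect cube.
  y = -2: RHS = -142 is not a perfect cube.
  y = 3: RHS = 453 is not a perfect cube.
  y = -3: RHS = -465 is not a perfect cube.
Continuing the search up to |y| = 45 finds no solutions either.
No (x, y) in the scanned range satisfies the equation.

No integer solutions with |y| ≤ 45.


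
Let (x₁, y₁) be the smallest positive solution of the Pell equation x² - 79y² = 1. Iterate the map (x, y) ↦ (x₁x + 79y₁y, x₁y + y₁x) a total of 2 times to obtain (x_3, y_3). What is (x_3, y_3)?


Step 1: Find the fundamental solution (x₁, y₁) of x² - 79y² = 1.
  Expand √79 as a continued fraction. a₀ = ⌊√79⌋ = 8; iterate m_{k+1} = d_k·a_k − m_k, d_{k+1} = (79 − m_{k+1}²)/d_k, a_{k+1} = ⌊(a₀ + m_{k+1})/d_{k+1}⌋ (starting m₀ = 0, d₀ = 1), with convergents p_k = a_k·p_{k-1} + p_{k-2}, q_k = a_k·q_{k-1} + q_{k-2} (p₋₁ = 1, q₋₁ = 0):
  k = 0: a₀ = 8; p₀/q₀ = 8/1; p₀² − 79·q₀² = 64 − 79 = -15.
  k = 1: m = 8, d = 15, a = ⌊(8 + 8)/15⌋ = 1; p/q = (1·8 + 1)/(1·1 + 0) = 9/1; p² − 79·q² = 81 − 79 = 2.
  k = 2: m = 7, d = 2, a = ⌊(8 + 7)/2⌋ = 7; p/q = (7·9 + 8)/(7·1 + 1) = 71/8; p² − 79·q² = 5041 − 5056 = -15.
  k = 3: m = 7, d = 15, a = ⌊(8 + 7)/15⌋ = 1; p/q = (1·71 + 9)/(1·8 + 1) = 80/9; p² − 79·q² = 6400 − 6399 = 1.
  The first convergent with p² − 79·q² = 1 gives the fundamental solution (x₁, y₁) = (80, 9).
Step 2: Apply the recurrence (x_{n+1}, y_{n+1}) = (x₁x_n + 79y₁y_n, x₁y_n + y₁x_n) repeatedly.
  From (x_1, y_1) = (80, 9): x_2 = 80·80 + 79·9·9 = 12799; y_2 = 80·9 + 9·80 = 1440.
  From (x_2, y_2) = (12799, 1440): x_3 = 80·12799 + 79·9·1440 = 2047760; y_3 = 80·1440 + 9·12799 = 230391.
Step 3: Verify x_3² - 79·y_3² = 4193321017600 - 4193321017599 = 1 (should be 1). ✓

(x_1, y_1) = (80, 9); (x_3, y_3) = (2047760, 230391).


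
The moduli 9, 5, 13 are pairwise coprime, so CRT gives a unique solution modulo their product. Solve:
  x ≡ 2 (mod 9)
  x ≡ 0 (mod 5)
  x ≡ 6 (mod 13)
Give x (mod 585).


Moduli 9, 5, 13 are pairwise coprime; by CRT there is a unique solution modulo M = 9 · 5 · 13 = 585.
Solve pairwise, accumulating the modulus:
  Start with x ≡ 2 (mod 9).
  Combine with x ≡ 0 (mod 5): since gcd(9, 5) = 1, we get a unique residue mod 45.
    Write x = 2 + 9·t and substitute into x ≡ 0 (mod 5): 9·t ≡ 0 − 2 = -2 (mod 5).
    Reduce coefficients mod 5: 4·t ≡ 3 (mod 5).
    The inverse of 4 mod 5 is 4 (since 4·4 = 16 = 3·5 + 1), so t ≡ 4·3 = 12 ≡ 2 (mod 5).
    Then x = 2 + 9·2 = 20, valid modulo lcm(9, 5) = 45: x ≡ 20 (mod 45).
  Combine with x ≡ 6 (mod 13): since gcd(45, 13) = 1, we get a unique residue mod 585.
    Write x = 20 + 45·t and substitute into x ≡ 6 (mod 13): 45·t ≡ 6 − 20 = -14 (mod 13).
    Reduce coefficients mod 13: 6·t ≡ 12 (mod 13).
    The inverse of 6 mod 13 is 11 (since 6·11 = 66 = 5·13 + 1), so t ≡ 11·12 = 132 ≡ 2 (mod 13).
    Then x = 20 + 45·2 = 110, valid modulo lcm(45, 13) = 585: x ≡ 110 (mod 585).
Verify: 110 mod 9 = 2 ✓, 110 mod 5 = 0 ✓, 110 mod 13 = 6 ✓.

x ≡ 110 (mod 585).


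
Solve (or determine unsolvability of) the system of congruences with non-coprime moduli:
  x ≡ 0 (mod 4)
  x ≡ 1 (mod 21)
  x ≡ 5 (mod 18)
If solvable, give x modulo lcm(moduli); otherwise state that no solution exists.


Moduli 4, 21, 18 are not pairwise coprime, so CRT works modulo lcm(m_i) when all pairwise compatibility conditions hold.
Pairwise compatibility: gcd(m_i, m_j) must divide a_i - a_j for every pair.
Merge one congruence at a time:
  Start: x ≡ 0 (mod 4).
  Combine with x ≡ 1 (mod 21): gcd(4, 21) = 1; 1 - 0 = 1, which IS divisible by 1, so compatible.
    Write x = 0 + 4·t and substitute into x ≡ 1 (mod 21): 4·t ≡ 1 − 0 = 1 (mod 21).
    The inverse of 4 mod 21 is 16 (since 4·16 = 64 = 3·21 + 1), so t ≡ 16·1 = 16 ≡ 16 (mod 21).
    Then x = 0 + 4·16 = 64, valid modulo lcm(4, 21) = 84: x ≡ 64 (mod 84).
  Combine with x ≡ 5 (mod 18): gcd(84, 18) = 6, and 5 - 64 = -59 is NOT divisible by 6.
    ⇒ system is inconsistent (no integer solution).

No solution (the system is inconsistent).


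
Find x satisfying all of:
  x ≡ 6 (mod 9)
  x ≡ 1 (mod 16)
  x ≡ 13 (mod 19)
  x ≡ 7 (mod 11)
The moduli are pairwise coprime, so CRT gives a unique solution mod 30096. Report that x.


Product of moduli M = 9 · 16 · 19 · 11 = 30096.
Merge one congruence at a time:
  Start: x ≡ 6 (mod 9).
  Combine with x ≡ 1 (mod 16); new modulus lcm = 144.
    Write x = 6 + 9·t and substitute into x ≡ 1 (mod 16): 9·t ≡ 1 − 6 = -5 (mod 16).
    Reduce coefficients mod 16: 9·t ≡ 11 (mod 16).
    The inverse of 9 mod 16 is 9 (since 9·9 = 81 = 5·16 + 1), so t ≡ 9·11 = 99 ≡ 3 (mod 16).
    Then x = 6 + 9·3 = 33, valid modulo lcm(9, 16) = 144: x ≡ 33 (mod 144).
  Combine with x ≡ 13 (mod 19); new modulus lcm = 2736.
    Write x = 33 + 144·t and substitute into x ≡ 13 (mod 19): 144·t ≡ 13 − 33 = -20 (mod 19).
    Reduce coefficients mod 19: 11·t ≡ 18 (mod 19).
    The inverse of 11 mod 19 is 7 (since 11·7 = 77 = 4·19 + 1), so t ≡ 7·18 = 126 ≡ 12 (mod 19).
    Then x = 33 + 144·12 = 1761, valid modulo lcm(144, 19) = 2736: x ≡ 1761 (mod 2736).
  Combine with x ≡ 7 (mod 11); new modulus lcm = 30096.
    Write x = 1761 + 2736·t and substitute into x ≡ 7 (mod 11): 2736·t ≡ 7 − 1761 = -1754 (mod 11).
    Reduce coefficients mod 11: 8·t ≡ 6 (mod 11).
    The inverse of 8 mod 11 is 7 (since 8·7 = 56 = 5·11 + 1), so t ≡ 7·6 = 42 ≡ 9 (mod 11).
    Then x = 1761 + 2736·9 = 26385, valid modulo lcm(2736, 11) = 30096: x ≡ 26385 (mod 30096).
Verify against each original: 26385 mod 9 = 6, 26385 mod 16 = 1, 26385 mod 19 = 13, 26385 mod 11 = 7.

x ≡ 26385 (mod 30096).


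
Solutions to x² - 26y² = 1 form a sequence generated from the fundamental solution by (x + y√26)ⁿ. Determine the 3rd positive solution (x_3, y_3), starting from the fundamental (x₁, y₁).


Step 1: Find the fundamental solution (x₁, y₁) of x² - 26y² = 1.
  Expand √26 as a continued fraction. a₀ = ⌊√26⌋ = 5; iterate m_{k+1} = d_k·a_k − m_k, d_{k+1} = (26 − m_{k+1}²)/d_k, a_{k+1} = ⌊(a₀ + m_{k+1})/d_{k+1}⌋ (starting m₀ = 0, d₀ = 1), with convergents p_k = a_k·p_{k-1} + p_{k-2}, q_k = a_k·q_{k-1} + q_{k-2} (p₋₁ = 1, q₋₁ = 0):
  k = 0: a₀ = 5; p₀/q₀ = 5/1; p₀² − 26·q₀² = 25 − 26 = -1.
  k = 1: m = 5, d = 1, a = ⌊(5 + 5)/1⌋ = 10; p/q = (10·5 + 1)/(10·1 + 0) = 51/10; p² − 26·q² = 2601 − 2600 = 1.
  The first convergent with p² − 26·q² = 1 gives the fundamental solution (x₁, y₁) = (51, 10).
Step 2: Apply the recurrence (x_{n+1}, y_{n+1}) = (x₁x_n + 26y₁y_n, x₁y_n + y₁x_n) repeatedly.
  From (x_1, y_1) = (51, 10): x_2 = 51·51 + 26·10·10 = 5201; y_2 = 51·10 + 10·51 = 1020.
  From (x_2, y_2) = (5201, 1020): x_3 = 51·5201 + 26·10·1020 = 530451; y_3 = 51·1020 + 10·5201 = 104030.
Step 3: Verify x_3² - 26·y_3² = 281378263401 - 281378263400 = 1 (should be 1). ✓

(x_1, y_1) = (51, 10); (x_3, y_3) = (530451, 104030).


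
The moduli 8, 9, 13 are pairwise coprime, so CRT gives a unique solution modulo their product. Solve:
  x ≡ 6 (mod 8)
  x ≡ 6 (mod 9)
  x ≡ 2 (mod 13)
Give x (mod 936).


Moduli 8, 9, 13 are pairwise coprime; by CRT there is a unique solution modulo M = 8 · 9 · 13 = 936.
Solve pairwise, accumulating the modulus:
  Start with x ≡ 6 (mod 8).
  Combine with x ≡ 6 (mod 9): since gcd(8, 9) = 1, we get a unique residue mod 72.
    Write x = 6 + 8·t and substitute into x ≡ 6 (mod 9): 8·t ≡ 6 − 6 = 0 (mod 9).
    The inverse of 8 mod 9 is 8 (since 8·8 = 64 = 7·9 + 1), so t ≡ 8·0 = 0 ≡ 0 (mod 9).
    Then x = 6 + 8·0 = 6, valid modulo lcm(8, 9) = 72: x ≡ 6 (mod 72).
  Combine with x ≡ 2 (mod 13): since gcd(72, 13) = 1, we get a unique residue mod 936.
    Write x = 6 + 72·t and substitute into x ≡ 2 (mod 13): 72·t ≡ 2 − 6 = -4 (mod 13).
    Reduce coefficients mod 13: 7·t ≡ 9 (mod 13).
    The inverse of 7 mod 13 is 2 (since 7·2 = 14 = 1·13 + 1), so t ≡ 2·9 = 18 ≡ 5 (mod 13).
    Then x = 6 + 72·5 = 366, valid modulo lcm(72, 13) = 936: x ≡ 366 (mod 936).
Verify: 366 mod 8 = 6 ✓, 366 mod 9 = 6 ✓, 366 mod 13 = 2 ✓.

x ≡ 366 (mod 936).


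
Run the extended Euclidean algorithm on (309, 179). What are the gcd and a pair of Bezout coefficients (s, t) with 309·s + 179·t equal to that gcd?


Euclidean algorithm on (309, 179) — divide until remainder is 0:
  309 = 1 · 179 + 130
  179 = 1 · 130 + 49
  130 = 2 · 49 + 32
  49 = 1 · 32 + 17
  32 = 1 · 17 + 15
  17 = 1 · 15 + 2
  15 = 7 · 2 + 1
  2 = 2 · 1 + 0
gcd(309, 179) = 1.
Track Bezout coefficients alongside the remainders: start with r₀ = 309 = a·1 + b·0 (s = 1, t = 0) and r₁ = 179 = a·0 + b·1 (s = 0, t = 1); each new remainder r_{k+1} = r_{k-1} − q_k·r_k inherits s_{k+1} = s_{k-1} − q_k·s_k, t_{k+1} = t_{k-1} − q_k·t_k, so r_k = a·s_k + b·t_k at every step:
  q = 1: r = 130, s = 1 − 1·0 = 1, t = 0 − 1·1 = -1  (check: 309·1 + 179·(-1) = 130)
  q = 1: r = 49, s = 0 − 1·1 = -1, t = 1 − 1·(-1) = 2  (check: 309·(-1) + 179·2 = 49)
  q = 2: r = 32, s = 1 − 2·(-1) = 3, t = -1 − 2·2 = -5  (check: 309·3 + 179·(-5) = 32)
  q = 1: r = 17, s = -1 − 1·3 = -4, t = 2 − 1·(-5) = 7  (check: 309·(-4) + 179·7 = 17)
  q = 1: r = 15, s = 3 − 1·(-4) = 7, t = -5 − 1·7 = -12  (check: 309·7 + 179·(-12) = 15)
  q = 1: r = 2, s = -4 − 1·7 = -11, t = 7 − 1·(-12) = 19  (check: 309·(-11) + 179·19 = 2)
  q = 7: r = 1, s = 7 − 7·(-11) = 84, t = -12 − 7·19 = -145  (check: 309·84 + 179·(-145) = 1)
The row with r = 1 (the gcd) gives the Bezout coefficients s = 84, t = -145.
Result: 309 · (84) + 179 · (-145) = 1.

gcd(309, 179) = 1; s = 84, t = -145 (check: 309·84 + 179·(-145) = 1).


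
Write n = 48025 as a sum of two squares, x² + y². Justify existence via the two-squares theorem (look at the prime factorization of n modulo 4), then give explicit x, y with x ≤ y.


Step 1: Factor n = 48025 = 5^2 · 17 · 113.
Step 2: Check the mod-4 condition on each prime factor: 5 ≡ 1 (mod 4), exponent 2; 17 ≡ 1 (mod 4), exponent 1; 113 ≡ 1 (mod 4), exponent 1.
All primes ≡ 3 (mod 4) appear to even exponent (or don't appear), so by the two-squares theorem n IS expressible as a sum of two squares.
Step 3: Build a representation. Group n = k² · m with k = 5 and m = 17 · 113 = 1921 (a product of primes ≡ 1 (mod 4)); a representation of m scales to one of n via (k·x)² + (k·y)² = k²(x² + y²). Each prime p ≡ 1 (mod 4) is itself a sum of two squares; find a² by testing p − a² for a perfect square:
  17: 17 − 1² = 16 = 4² ⇒ 17 = 1² + 4².
  113: 113 − 1² = 112, 113 − 2² = 109, 113 − 3² = 104, 113 − 4² = 97, 113 − 5² = 88, 113 − 6² = 77, 113 − 7² = 64 = 8² ⇒ 113 = 7² + 8².
  Combine using the Brahmagupta–Fibonacci identity (a² + b²)(c² + d²) = (ac − bd)² + (ad + bc)² = (ac + bd)² + (ad − bc)²:
  17 · 113 = 1921: from (1² + 4²)(7² + 8²), take (1·7 − 4·8, 1·8 + 4·7) = (7 − 32, 8 + 28) = (-25, 36); dropping signs (only squares matter) gives (25, 36); check 25² + 36² = 625 + 1296 = 1921 ✓.
  Scale by k = 5: (5·25, 5·36) = (125, 180).
Step 4: Order so x ≤ y and verify: 125² + 180² = 15625 + 32400 = 48025 = n. ✓

n = 48025 = 125² + 180² (one valid representation with x ≤ y).


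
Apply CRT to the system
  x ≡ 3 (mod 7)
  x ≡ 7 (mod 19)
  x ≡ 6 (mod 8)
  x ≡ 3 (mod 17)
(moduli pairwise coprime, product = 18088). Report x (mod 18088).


Product of moduli M = 7 · 19 · 8 · 17 = 18088.
Merge one congruence at a time:
  Start: x ≡ 3 (mod 7).
  Combine with x ≡ 7 (mod 19); new modulus lcm = 133.
    Write x = 3 + 7·t and substitute into x ≡ 7 (mod 19): 7·t ≡ 7 − 3 = 4 (mod 19).
    The inverse of 7 mod 19 is 11 (since 7·11 = 77 = 4·19 + 1), so t ≡ 11·4 = 44 ≡ 6 (mod 19).
    Then x = 3 + 7·6 = 45, valid modulo lcm(7, 19) = 133: x ≡ 45 (mod 133).
  Combine with x ≡ 6 (mod 8); new modulus lcm = 1064.
    Write x = 45 + 133·t and substitute into x ≡ 6 (mod 8): 133·t ≡ 6 − 45 = -39 (mod 8).
    Reduce coefficients mod 8: 5·t ≡ 1 (mod 8).
    The inverse of 5 mod 8 is 5 (since 5·5 = 25 = 3·8 + 1), so t ≡ 5·1 = 5 ≡ 5 (mod 8).
    Then x = 45 + 133·5 = 710, valid modulo lcm(133, 8) = 1064: x ≡ 710 (mod 1064).
  Combine with x ≡ 3 (mod 17); new modulus lcm = 18088.
    Write x = 710 + 1064·t and substitute into x ≡ 3 (mod 17): 1064·t ≡ 3 − 710 = -707 (mod 17).
    Reduce coefficients mod 17: 10·t ≡ 7 (mod 17).
    The inverse of 10 mod 17 is 12 (since 10·12 = 120 = 7·17 + 1), so t ≡ 12·7 = 84 ≡ 16 (mod 17).
    Then x = 710 + 1064·16 = 17734, valid modulo lcm(1064, 17) = 18088: x ≡ 17734 (mod 18088).
Verify against each original: 17734 mod 7 = 3, 17734 mod 19 = 7, 17734 mod 8 = 6, 17734 mod 17 = 3.

x ≡ 17734 (mod 18088).


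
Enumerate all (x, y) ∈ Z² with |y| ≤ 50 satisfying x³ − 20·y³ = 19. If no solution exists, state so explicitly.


The equation is x³ - 20y³ = 19. For fixed y, x³ = 20·y³ + 19, so a solution requires the RHS to be a perfect cube.
Strategy: iterate y from -50 to 50, compute RHS = 20·y³ + 19, and check whether it is a (positive or negative) perfect cube.
Check small values of y:
  y = 0: RHS = 19 is not a perfect cube.
  y = 1: RHS = 39 is not a perfect cube.
  y = -1: RHS = -1 = (-1)³ ⇒ x = -1 works.
  y = 2: RHS = 179 is not a perfect cube.
  y = -2: RHS = -141 is not a perfect cube.
  y = 3: RHS = 559 is not a perfect cube.
  y = -3: RHS = -521 is not a perfect cube.
Continuing the search up to |y| = 50 finds no further solutions beyond those listed.
Collected solutions: (-1, -1).

Solutions (with |y| ≤ 50): (-1, -1).


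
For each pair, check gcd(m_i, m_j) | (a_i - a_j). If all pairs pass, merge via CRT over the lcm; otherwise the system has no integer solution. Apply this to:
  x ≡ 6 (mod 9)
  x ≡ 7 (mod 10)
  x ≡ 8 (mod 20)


Moduli 9, 10, 20 are not pairwise coprime, so CRT works modulo lcm(m_i) when all pairwise compatibility conditions hold.
Pairwise compatibility: gcd(m_i, m_j) must divide a_i - a_j for every pair.
Merge one congruence at a time:
  Start: x ≡ 6 (mod 9).
  Combine with x ≡ 7 (mod 10): gcd(9, 10) = 1; 7 - 6 = 1, which IS divisible by 1, so compatible.
    Write x = 6 + 9·t and substitute into x ≡ 7 (mod 10): 9·t ≡ 7 − 6 = 1 (mod 10).
    The inverse of 9 mod 10 is 9 (since 9·9 = 81 = 8·10 + 1), so t ≡ 9·1 = 9 ≡ 9 (mod 10).
    Then x = 6 + 9·9 = 87, valid modulo lcm(9, 10) = 90: x ≡ 87 (mod 90).
  Combine with x ≡ 8 (mod 20): gcd(90, 20) = 10, and 8 - 87 = -79 is NOT divisible by 10.
    ⇒ system is inconsistent (no integer solution).

No solution (the system is inconsistent).


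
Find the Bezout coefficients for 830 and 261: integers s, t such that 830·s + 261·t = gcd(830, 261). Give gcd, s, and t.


Euclidean algorithm on (830, 261) — divide until remainder is 0:
  830 = 3 · 261 + 47
  261 = 5 · 47 + 26
  47 = 1 · 26 + 21
  26 = 1 · 21 + 5
  21 = 4 · 5 + 1
  5 = 5 · 1 + 0
gcd(830, 261) = 1.
Track Bezout coefficients alongside the remainders: start with r₀ = 830 = a·1 + b·0 (s = 1, t = 0) and r₁ = 261 = a·0 + b·1 (s = 0, t = 1); each new remainder r_{k+1} = r_{k-1} − q_k·r_k inherits s_{k+1} = s_{k-1} − q_k·s_k, t_{k+1} = t_{k-1} − q_k·t_k, so r_k = a·s_k + b·t_k at every step:
  q = 3: r = 47, s = 1 − 3·0 = 1, t = 0 − 3·1 = -3  (check: 830·1 + 261·(-3) = 47)
  q = 5: r = 26, s = 0 − 5·1 = -5, t = 1 − 5·(-3) = 16  (check: 830·(-5) + 261·16 = 26)
  q = 1: r = 21, s = 1 − 1·(-5) = 6, t = -3 − 1·16 = -19  (check: 830·6 + 261·(-19) = 21)
  q = 1: r = 5, s = -5 − 1·6 = -11, t = 16 − 1·(-19) = 35  (check: 830·(-11) + 261·35 = 5)
  q = 4: r = 1, s = 6 − 4·(-11) = 50, t = -19 − 4·35 = -159  (check: 830·50 + 261·(-159) = 1)
The row with r = 1 (the gcd) gives the Bezout coefficients s = 50, t = -159.
Result: 830 · (50) + 261 · (-159) = 1.

gcd(830, 261) = 1; s = 50, t = -159 (check: 830·50 + 261·(-159) = 1).


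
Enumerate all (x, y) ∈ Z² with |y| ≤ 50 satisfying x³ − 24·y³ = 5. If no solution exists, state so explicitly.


The equation is x³ - 24y³ = 5. For fixed y, x³ = 24·y³ + 5, so a solution requires the RHS to be a perfect cube.
Strategy: iterate y from -50 to 50, compute RHS = 24·y³ + 5, and check whether it is a (positive or negative) perfect cube.
Check small values of y:
  y = 0: RHS = 5 is not a perfect cube.
  y = 1: RHS = 29 is not a perfect cube.
  y = -1: RHS = -19 is not a perfect cube.
  y = 2: RHS = 197 is not a perfect cube.
  y = -2: RHS = -187 is not a perfect cube.
  y = 3: RHS = 653 is not a perfect cube.
  y = -3: RHS = -643 is not a perfect cube.
Continuing the search up to |y| = 50 finds no solutions either.
No (x, y) in the scanned range satisfies the equation.

No integer solutions with |y| ≤ 50.


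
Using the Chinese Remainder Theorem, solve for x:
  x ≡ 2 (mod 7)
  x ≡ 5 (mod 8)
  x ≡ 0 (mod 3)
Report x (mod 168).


Moduli 7, 8, 3 are pairwise coprime; by CRT there is a unique solution modulo M = 7 · 8 · 3 = 168.
Solve pairwise, accumulating the modulus:
  Start with x ≡ 2 (mod 7).
  Combine with x ≡ 5 (mod 8): since gcd(7, 8) = 1, we get a unique residue mod 56.
    Write x = 2 + 7·t and substitute into x ≡ 5 (mod 8): 7·t ≡ 5 − 2 = 3 (mod 8).
    The inverse of 7 mod 8 is 7 (since 7·7 = 49 = 6·8 + 1), so t ≡ 7·3 = 21 ≡ 5 (mod 8).
    Then x = 2 + 7·5 = 37, valid modulo lcm(7, 8) = 56: x ≡ 37 (mod 56).
  Combine with x ≡ 0 (mod 3): since gcd(56, 3) = 1, we get a unique residue mod 168.
    Write x = 37 + 56·t and substitute into x ≡ 0 (mod 3): 56·t ≡ 0 − 37 = -37 (mod 3).
    Reduce coefficients mod 3: 2·t ≡ 2 (mod 3).
    The inverse of 2 mod 3 is 2 (since 2·2 = 4 = 1·3 + 1), so t ≡ 2·2 = 4 ≡ 1 (mod 3).
    Then x = 37 + 56·1 = 93, valid modulo lcm(56, 3) = 168: x ≡ 93 (mod 168).
Verify: 93 mod 7 = 2 ✓, 93 mod 8 = 5 ✓, 93 mod 3 = 0 ✓.

x ≡ 93 (mod 168).


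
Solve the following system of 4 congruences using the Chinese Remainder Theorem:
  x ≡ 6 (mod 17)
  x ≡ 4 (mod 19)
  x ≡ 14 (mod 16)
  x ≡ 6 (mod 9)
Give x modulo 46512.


Product of moduli M = 17 · 19 · 16 · 9 = 46512.
Merge one congruence at a time:
  Start: x ≡ 6 (mod 17).
  Combine with x ≡ 4 (mod 19); new modulus lcm = 323.
    Write x = 6 + 17·t and substitute into x ≡ 4 (mod 19): 17·t ≡ 4 − 6 = -2 (mod 19).
    Reduce coefficients mod 19: 17·t ≡ 17 (mod 19).
    The inverse of 17 mod 19 is 9 (since 17·9 = 153 = 8·19 + 1), so t ≡ 9·17 = 153 ≡ 1 (mod 19).
    Then x = 6 + 17·1 = 23, valid modulo lcm(17, 19) = 323: x ≡ 23 (mod 323).
  Combine with x ≡ 14 (mod 16); new modulus lcm = 5168.
    Write x = 23 + 323·t and substitute into x ≡ 14 (mod 16): 323·t ≡ 14 − 23 = -9 (mod 16).
    Reduce coefficients mod 16: 3·t ≡ 7 (mod 16).
    The inverse of 3 mod 16 is 11 (since 3·11 = 33 = 2·16 + 1), so t ≡ 11·7 = 77 ≡ 13 (mod 16).
    Then x = 23 + 323·13 = 4222, valid modulo lcm(323, 16) = 5168: x ≡ 4222 (mod 5168).
  Combine with x ≡ 6 (mod 9); new modulus lcm = 46512.
    Write x = 4222 + 5168·t and substitute into x ≡ 6 (mod 9): 5168·t ≡ 6 − 4222 = -4216 (mod 9).
    Reduce coefficients mod 9: 2·t ≡ 5 (mod 9).
    The inverse of 2 mod 9 is 5 (since 2·5 = 10 = 1·9 + 1), so t ≡ 5·5 = 25 ≡ 7 (mod 9).
    Then x = 4222 + 5168·7 = 40398, valid modulo lcm(5168, 9) = 46512: x ≡ 40398 (mod 46512).
Verify against each original: 40398 mod 17 = 6, 40398 mod 19 = 4, 40398 mod 16 = 14, 40398 mod 9 = 6.

x ≡ 40398 (mod 46512).


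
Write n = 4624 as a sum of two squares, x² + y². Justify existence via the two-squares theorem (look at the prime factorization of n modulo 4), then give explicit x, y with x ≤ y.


Step 1: Factor n = 4624 = 2^4 · 17^2.
Step 2: Check the mod-4 condition on each prime factor: 2 = 2 (special); 17 ≡ 1 (mod 4), exponent 2.
All primes ≡ 3 (mod 4) appear to even exponent (or don't appear), so by the two-squares theorem n IS expressible as a sum of two squares.
Step 3: Build a representation. Group n = k² · m with k = 4 and m = 17 · 17 = 289 (a product of primes ≡ 1 (mod 4)); a representation of m scales to one of n via (k·x)² + (k·y)² = k²(x² + y²). Each prime p ≡ 1 (mod 4) is itself a sum of two squares; find a² by testing p − a² for a perfect square:
  17: 17 − 1² = 16 = 4² ⇒ 17 = 1² + 4².
  Combine using the Brahmagupta–Fibonacci identity (a² + b²)(c² + d²) = (ac − bd)² + (ad + bc)² = (ac + bd)² + (ad − bc)²:
  17 · 17 = 289: from (1² + 4²)(1² + 4²), take (1·1 − 4·4, 1·4 + 4·1) = (1 − 16, 4 + 4) = (-15, 8); dropping signs (only squares matter) gives (15, 8); check 15² + 8² = 225 + 64 = 289 ✓.
  Scale by k = 4: (4·15, 4·8) = (60, 32).
Step 4: Order so x ≤ y and verify: 32² + 60² = 1024 + 3600 = 4624 = n. ✓

n = 4624 = 32² + 60² (one valid representation with x ≤ y).


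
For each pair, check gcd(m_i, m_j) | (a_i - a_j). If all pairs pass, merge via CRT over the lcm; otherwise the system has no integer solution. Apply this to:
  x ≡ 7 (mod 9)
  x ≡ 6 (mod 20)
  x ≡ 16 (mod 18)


Moduli 9, 20, 18 are not pairwise coprime, so CRT works modulo lcm(m_i) when all pairwise compatibility conditions hold.
Pairwise compatibility: gcd(m_i, m_j) must divide a_i - a_j for every pair.
Merge one congruence at a time:
  Start: x ≡ 7 (mod 9).
  Combine with x ≡ 6 (mod 20): gcd(9, 20) = 1; 6 - 7 = -1, which IS divisible by 1, so compatible.
    Write x = 7 + 9·t and substitute into x ≡ 6 (mod 20): 9·t ≡ 6 − 7 = -1 (mod 20).
    Reduce coefficients mod 20: 9·t ≡ 19 (mod 20).
    The inverse of 9 mod 20 is 9 (since 9·9 = 81 = 4·20 + 1), so t ≡ 9·19 = 171 ≡ 11 (mod 20).
    Then x = 7 + 9·11 = 106, valid modulo lcm(9, 20) = 180: x ≡ 106 (mod 180).
  Combine with x ≡ 16 (mod 18): gcd(180, 18) = 18; 16 - 106 = -90, which IS divisible by 18, so compatible.
    Write x = 106 + 180·t and substitute into x ≡ 16 (mod 18): 180·t ≡ 16 − 106 = -90 (mod 18).
    Divide the congruence (and modulus) by g = 18: 10·t ≡ -5 (mod 1).
    Modulo 1 every t works; take t = 0.
    Then x = 106 + 180·0 = 106, valid modulo lcm(180, 18) = 180: x ≡ 106 (mod 180).
Verify: 106 mod 9 = 7, 106 mod 20 = 6, 106 mod 18 = 16.

x ≡ 106 (mod 180).


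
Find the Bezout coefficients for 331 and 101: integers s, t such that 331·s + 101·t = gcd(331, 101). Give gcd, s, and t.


Euclidean algorithm on (331, 101) — divide until remainder is 0:
  331 = 3 · 101 + 28
  101 = 3 · 28 + 17
  28 = 1 · 17 + 11
  17 = 1 · 11 + 6
  11 = 1 · 6 + 5
  6 = 1 · 5 + 1
  5 = 5 · 1 + 0
gcd(331, 101) = 1.
Track Bezout coefficients alongside the remainders: start with r₀ = 331 = a·1 + b·0 (s = 1, t = 0) and r₁ = 101 = a·0 + b·1 (s = 0, t = 1); each new remainder r_{k+1} = r_{k-1} − q_k·r_k inherits s_{k+1} = s_{k-1} − q_k·s_k, t_{k+1} = t_{k-1} − q_k·t_k, so r_k = a·s_k + b·t_k at every step:
  q = 3: r = 28, s = 1 − 3·0 = 1, t = 0 − 3·1 = -3  (check: 331·1 + 101·(-3) = 28)
  q = 3: r = 17, s = 0 − 3·1 = -3, t = 1 − 3·(-3) = 10  (check: 331·(-3) + 101·10 = 17)
  q = 1: r = 11, s = 1 − 1·(-3) = 4, t = -3 − 1·10 = -13  (check: 331·4 + 101·(-13) = 11)
  q = 1: r = 6, s = -3 − 1·4 = -7, t = 10 − 1·(-13) = 23  (check: 331·(-7) + 101·23 = 6)
  q = 1: r = 5, s = 4 − 1·(-7) = 11, t = -13 − 1·23 = -36  (check: 331·11 + 101·(-36) = 5)
  q = 1: r = 1, s = -7 − 1·11 = -18, t = 23 − 1·(-36) = 59  (check: 331·(-18) + 101·59 = 1)
The row with r = 1 (the gcd) gives the Bezout coefficients s = -18, t = 59.
Result: 331 · (-18) + 101 · (59) = 1.

gcd(331, 101) = 1; s = -18, t = 59 (check: 331·(-18) + 101·59 = 1).


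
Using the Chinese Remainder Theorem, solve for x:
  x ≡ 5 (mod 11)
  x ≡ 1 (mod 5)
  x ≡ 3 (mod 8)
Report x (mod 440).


Moduli 11, 5, 8 are pairwise coprime; by CRT there is a unique solution modulo M = 11 · 5 · 8 = 440.
Solve pairwise, accumulating the modulus:
  Start with x ≡ 5 (mod 11).
  Combine with x ≡ 1 (mod 5): since gcd(11, 5) = 1, we get a unique residue mod 55.
    Write x = 5 + 11·t and substitute into x ≡ 1 (mod 5): 11·t ≡ 1 − 5 = -4 (mod 5).
    Reduce coefficients mod 5: 1·t ≡ 1 (mod 5).
    So t ≡ 1 (mod 5).
    Then x = 5 + 11·1 = 16, valid modulo lcm(11, 5) = 55: x ≡ 16 (mod 55).
  Combine with x ≡ 3 (mod 8): since gcd(55, 8) = 1, we get a unique residue mod 440.
    Write x = 16 + 55·t and substitute into x ≡ 3 (mod 8): 55·t ≡ 3 − 16 = -13 (mod 8).
    Reduce coefficients mod 8: 7·t ≡ 3 (mod 8).
    The inverse of 7 mod 8 is 7 (since 7·7 = 49 = 6·8 + 1), so t ≡ 7·3 = 21 ≡ 5 (mod 8).
    Then x = 16 + 55·5 = 291, valid modulo lcm(55, 8) = 440: x ≡ 291 (mod 440).
Verify: 291 mod 11 = 5 ✓, 291 mod 5 = 1 ✓, 291 mod 8 = 3 ✓.

x ≡ 291 (mod 440).


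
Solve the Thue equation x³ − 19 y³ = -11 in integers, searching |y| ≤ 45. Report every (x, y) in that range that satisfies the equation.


The equation is x³ - 19y³ = -11. For fixed y, x³ = 19·y³ − 11, so a solution requires the RHS to be a perfect cube.
Strategy: iterate y from -45 to 45, compute RHS = 19·y³ − 11, and check whether it is a (positive or negative) perfect cube.
Check small values of y:
  y = 0: RHS = -11 is not a perfect cube.
  y = 1: RHS = 8 = (2)³ ⇒ x = 2 works.
  y = -1: RHS = -30 is not a perfect cube.
  y = 2: RHS = 141 is not a perfect cube.
  y = -2: RHS = -163 is not a perfect cube.
  y = 3: RHS = 502 is not a perfect cube.
  y = -3: RHS = -524 is not a perfect cube.
Continuing the search up to |y| = 45 finds no further solutions beyond those listed.
Collected solutions: (2, 1).

Solutions (with |y| ≤ 45): (2, 1).


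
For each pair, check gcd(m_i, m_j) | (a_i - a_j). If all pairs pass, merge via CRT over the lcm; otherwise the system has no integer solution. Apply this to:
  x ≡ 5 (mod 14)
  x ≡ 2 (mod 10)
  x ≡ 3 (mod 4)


Moduli 14, 10, 4 are not pairwise coprime, so CRT works modulo lcm(m_i) when all pairwise compatibility conditions hold.
Pairwise compatibility: gcd(m_i, m_j) must divide a_i - a_j for every pair.
Merge one congruence at a time:
  Start: x ≡ 5 (mod 14).
  Combine with x ≡ 2 (mod 10): gcd(14, 10) = 2, and 2 - 5 = -3 is NOT divisible by 2.
    ⇒ system is inconsistent (no integer solution).

No solution (the system is inconsistent).


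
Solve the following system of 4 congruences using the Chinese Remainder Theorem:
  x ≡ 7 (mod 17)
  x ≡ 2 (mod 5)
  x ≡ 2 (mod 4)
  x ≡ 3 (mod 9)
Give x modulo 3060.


Product of moduli M = 17 · 5 · 4 · 9 = 3060.
Merge one congruence at a time:
  Start: x ≡ 7 (mod 17).
  Combine with x ≡ 2 (mod 5); new modulus lcm = 85.
    Write x = 7 + 17·t and substitute into x ≡ 2 (mod 5): 17·t ≡ 2 − 7 = -5 (mod 5).
    Reduce coefficients mod 5: 2·t ≡ 0 (mod 5).
    The inverse of 2 mod 5 is 3 (since 2·3 = 6 = 1·5 + 1), so t ≡ 3·0 = 0 ≡ 0 (mod 5).
    Then x = 7 + 17·0 = 7, valid modulo lcm(17, 5) = 85: x ≡ 7 (mod 85).
  Combine with x ≡ 2 (mod 4); new modulus lcm = 340.
    Write x = 7 + 85·t and substitute into x ≡ 2 (mod 4): 85·t ≡ 2 − 7 = -5 (mod 4).
    Reduce coefficients mod 4: 1·t ≡ 3 (mod 4).
    So t ≡ 3 (mod 4).
    Then x = 7 + 85·3 = 262, valid modulo lcm(85, 4) = 340: x ≡ 262 (mod 340).
  Combine with x ≡ 3 (mod 9); new modulus lcm = 3060.
    Write x = 262 + 340·t and substitute into x ≡ 3 (mod 9): 340·t ≡ 3 − 262 = -259 (mod 9).
    Reduce coefficients mod 9: 7·t ≡ 2 (mod 9).
    The inverse of 7 mod 9 is 4 (since 7·4 = 28 = 3·9 + 1), so t ≡ 4·2 = 8 ≡ 8 (mod 9).
    Then x = 262 + 340·8 = 2982, valid modulo lcm(340, 9) = 3060: x ≡ 2982 (mod 3060).
Verify against each original: 2982 mod 17 = 7, 2982 mod 5 = 2, 2982 mod 4 = 2, 2982 mod 9 = 3.

x ≡ 2982 (mod 3060).


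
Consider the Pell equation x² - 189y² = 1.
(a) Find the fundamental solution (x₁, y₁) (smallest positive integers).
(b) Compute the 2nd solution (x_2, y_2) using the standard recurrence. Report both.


Step 1: Find the fundamental solution (x₁, y₁) of x² - 189y² = 1.
  Expand √189 as a continued fraction. a₀ = ⌊√189⌋ = 13; iterate m_{k+1} = d_k·a_k − m_k, d_{k+1} = (189 − m_{k+1}²)/d_k, a_{k+1} = ⌊(a₀ + m_{k+1})/d_{k+1}⌋ (starting m₀ = 0, d₀ = 1), with convergents p_k = a_k·p_{k-1} + p_{k-2}, q_k = a_k·q_{k-1} + q_{k-2} (p₋₁ = 1, q₋₁ = 0):
  k = 0: a₀ = 13; p₀/q₀ = 13/1; p₀² − 189·q₀² = 169 − 189 = -20.
  k = 1: m = 13, d = 20, a = ⌊(13 + 13)/20⌋ = 1; p/q = (1·13 + 1)/(1·1 + 0) = 14/1; p² − 189·q² = 196 − 189 = 7.
  k = 2: m = 7, d = 7, a = ⌊(13 + 7)/7⌋ = 2; p/q = (2·14 + 13)/(2·1 + 1) = 41/3; p² − 189·q² = 1681 − 1701 = -20.
  k = 3: m = 7, d = 20, a = ⌊(13 + 7)/20⌋ = 1; p/q = (1·41 + 14)/(1·3 + 1) = 55/4; p² − 189·q² = 3025 − 3024 = 1.
  The first convergent with p² − 189·q² = 1 gives the fundamental solution (x₁, y₁) = (55, 4).
Step 2: Apply the recurrence (x_{n+1}, y_{n+1}) = (x₁x_n + 189y₁y_n, x₁y_n + y₁x_n) repeatedly.
  From (x_1, y_1) = (55, 4): x_2 = 55·55 + 189·4·4 = 6049; y_2 = 55·4 + 4·55 = 440.
Step 3: Verify x_2² - 189·y_2² = 36590401 - 36590400 = 1 (should be 1). ✓

(x_1, y_1) = (55, 4); (x_2, y_2) = (6049, 440).


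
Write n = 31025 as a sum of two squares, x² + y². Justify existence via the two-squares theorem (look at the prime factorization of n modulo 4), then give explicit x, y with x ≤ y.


Step 1: Factor n = 31025 = 5^2 · 17 · 73.
Step 2: Check the mod-4 condition on each prime factor: 5 ≡ 1 (mod 4), exponent 2; 17 ≡ 1 (mod 4), exponent 1; 73 ≡ 1 (mod 4), exponent 1.
All primes ≡ 3 (mod 4) appear to even exponent (or don't appear), so by the two-squares theorem n IS expressible as a sum of two squares.
Step 3: Build a representation. Group n = k² · m with k = 5 and m = 17 · 73 = 1241 (a product of primes ≡ 1 (mod 4)); a representation of m scales to one of n via (k·x)² + (k·y)² = k²(x² + y²). Each prime p ≡ 1 (mod 4) is itself a sum of two squares; find a² by testing p − a² for a perfect square:
  17: 17 − 1² = 16 = 4² ⇒ 17 = 1² + 4².
  73: 73 − 1² = 72, 73 − 2² = 69, 73 − 3² = 64 = 8² ⇒ 73 = 3² + 8².
  Combine using the Brahmagupta–Fibonacci identity (a² + b²)(c² + d²) = (ac − bd)² + (ad + bc)² = (ac + bd)² + (ad − bc)²:
  17 · 73 = 1241: from (1² + 4²)(3² + 8²), take (1·3 − 4·8, 1·8 + 4·3) = (3 − 32, 8 + 12) = (-29, 20); dropping signs (only squares matter) gives (29, 20); check 29² + 20² = 841 + 400 = 1241 ✓.
  Scale by k = 5: (5·29, 5·20) = (145, 100).
Step 4: Order so x ≤ y and verify: 100² + 145² = 10000 + 21025 = 31025 = n. ✓

n = 31025 = 100² + 145² (one valid representation with x ≤ y).


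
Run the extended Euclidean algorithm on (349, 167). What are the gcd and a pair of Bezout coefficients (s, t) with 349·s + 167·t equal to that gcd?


Euclidean algorithm on (349, 167) — divide until remainder is 0:
  349 = 2 · 167 + 15
  167 = 11 · 15 + 2
  15 = 7 · 2 + 1
  2 = 2 · 1 + 0
gcd(349, 167) = 1.
Track Bezout coefficients alongside the remainders: start with r₀ = 349 = a·1 + b·0 (s = 1, t = 0) and r₁ = 167 = a·0 + b·1 (s = 0, t = 1); each new remainder r_{k+1} = r_{k-1} − q_k·r_k inherits s_{k+1} = s_{k-1} − q_k·s_k, t_{k+1} = t_{k-1} − q_k·t_k, so r_k = a·s_k + b·t_k at every step:
  q = 2: r = 15, s = 1 − 2·0 = 1, t = 0 − 2·1 = -2  (check: 349·1 + 167·(-2) = 15)
  q = 11: r = 2, s = 0 − 11·1 = -11, t = 1 − 11·(-2) = 23  (check: 349·(-11) + 167·23 = 2)
  q = 7: r = 1, s = 1 − 7·(-11) = 78, t = -2 − 7·23 = -163  (check: 349·78 + 167·(-163) = 1)
The row with r = 1 (the gcd) gives the Bezout coefficients s = 78, t = -163.
Result: 349 · (78) + 167 · (-163) = 1.

gcd(349, 167) = 1; s = 78, t = -163 (check: 349·78 + 167·(-163) = 1).


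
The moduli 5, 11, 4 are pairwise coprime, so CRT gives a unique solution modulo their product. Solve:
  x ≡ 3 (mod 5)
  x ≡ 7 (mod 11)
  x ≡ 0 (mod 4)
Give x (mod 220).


Moduli 5, 11, 4 are pairwise coprime; by CRT there is a unique solution modulo M = 5 · 11 · 4 = 220.
Solve pairwise, accumulating the modulus:
  Start with x ≡ 3 (mod 5).
  Combine with x ≡ 7 (mod 11): since gcd(5, 11) = 1, we get a unique residue mod 55.
    Write x = 3 + 5·t and substitute into x ≡ 7 (mod 11): 5·t ≡ 7 − 3 = 4 (mod 11).
    The inverse of 5 mod 11 is 9 (since 5·9 = 45 = 4·11 + 1), so t ≡ 9·4 = 36 ≡ 3 (mod 11).
    Then x = 3 + 5·3 = 18, valid modulo lcm(5, 11) = 55: x ≡ 18 (mod 55).
  Combine with x ≡ 0 (mod 4): since gcd(55, 4) = 1, we get a unique residue mod 220.
    Write x = 18 + 55·t and substitute into x ≡ 0 (mod 4): 55·t ≡ 0 − 18 = -18 (mod 4).
    Reduce coefficients mod 4: 3·t ≡ 2 (mod 4).
    The inverse of 3 mod 4 is 3 (since 3·3 = 9 = 2·4 + 1), so t ≡ 3·2 = 6 ≡ 2 (mod 4).
    Then x = 18 + 55·2 = 128, valid modulo lcm(55, 4) = 220: x ≡ 128 (mod 220).
Verify: 128 mod 5 = 3 ✓, 128 mod 11 = 7 ✓, 128 mod 4 = 0 ✓.

x ≡ 128 (mod 220).
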